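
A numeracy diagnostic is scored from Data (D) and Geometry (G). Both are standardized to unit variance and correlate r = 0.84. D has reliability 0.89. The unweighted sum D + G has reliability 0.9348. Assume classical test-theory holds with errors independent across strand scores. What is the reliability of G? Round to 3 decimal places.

0.870

Var(D+G) = 2 + 2·0.84 = 3.680.
True-score variance = ρ_D + ρ_G + 2·0.84, so 0.9348 = (0.89 + ρ_G + 1.68) / 3.680.
ρ_G = 0.9348·3.680 − 0.89 − 1.68 = 0.870.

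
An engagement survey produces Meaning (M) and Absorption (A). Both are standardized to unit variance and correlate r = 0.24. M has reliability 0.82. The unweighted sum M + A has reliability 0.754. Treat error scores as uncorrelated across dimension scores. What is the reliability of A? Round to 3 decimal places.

0.570

Var(M+A) = 2 + 2·0.24 = 2.480.
True-score variance = ρ_M + ρ_A + 2·0.24, so 0.754 = (0.82 + ρ_A + 0.48) / 2.480.
ρ_A = 0.754·2.480 − 0.82 − 0.48 = 0.570.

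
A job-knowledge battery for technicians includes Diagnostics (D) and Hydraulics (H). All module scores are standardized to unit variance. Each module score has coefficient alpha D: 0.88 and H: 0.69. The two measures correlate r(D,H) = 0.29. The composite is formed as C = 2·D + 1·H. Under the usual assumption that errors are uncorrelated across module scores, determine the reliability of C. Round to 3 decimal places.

0.872

Var(C) = 2² + 1 + 2·[2·0.29] = 5 + 1.16 = 6.16.
Because errors are independent across components, Cov(Tᵢ,Tⱼ) = Cov(Xᵢ,Xⱼ); the off-diagonal part of the true-score variance is the same as above.
True-score variance = [2²·0.88 + 0.69] + 1.16 = 4.21 + 1.16 = 5.37.
Reliability = 5.37 / 6.16 = 0.872.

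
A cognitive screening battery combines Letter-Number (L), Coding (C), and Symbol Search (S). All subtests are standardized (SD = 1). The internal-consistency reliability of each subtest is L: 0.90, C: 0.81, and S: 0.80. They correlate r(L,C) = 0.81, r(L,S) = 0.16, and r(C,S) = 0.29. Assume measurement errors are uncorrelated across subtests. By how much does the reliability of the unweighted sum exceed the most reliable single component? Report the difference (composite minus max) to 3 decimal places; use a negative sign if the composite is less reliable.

0.011

Var(sum) = 3 + 2.52 = 5.52; true-score variance = 2.51 + 2.52 = 5.03; composite reliability = 0.9112.
Max component reliability = 0.9000.
Difference = 0.9112 − 0.9000 = 0.011.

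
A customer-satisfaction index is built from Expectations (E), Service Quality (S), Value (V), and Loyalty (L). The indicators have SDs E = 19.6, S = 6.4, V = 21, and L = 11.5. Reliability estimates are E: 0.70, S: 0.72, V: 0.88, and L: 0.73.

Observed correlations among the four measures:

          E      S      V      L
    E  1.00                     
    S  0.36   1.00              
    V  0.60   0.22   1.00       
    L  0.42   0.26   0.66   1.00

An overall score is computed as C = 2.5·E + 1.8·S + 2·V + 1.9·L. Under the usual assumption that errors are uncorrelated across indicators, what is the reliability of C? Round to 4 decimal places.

0.8913

Var(C) = 2.5²·19.6² + 1.8²·6.4² + 2²·21² + 1.9²·11.5² + 2·[4.5·19.6·6.4·0.36 + 5·19.6·21·0.60 + 4.75·19.6·11.5·0.42 + 3.6·6.4·21·0.22 + 3.42·6.4·11.5·0.26 + 3.8·21·11.5·0.66] = 4775.13 + 5330.52 = 10105.6.
Because errors are independent across components, Cov(Tᵢ,Tⱼ) = Cov(Xᵢ,Xⱼ); the off-diagonal part of the true-score variance is the same as above.
True-score variance = [2.5²·19.6²·0.70 + 1.8²·6.4²·0.72 + 2²·21²·0.88 + 1.9²·11.5²·0.73] + 5330.52 = 3677.09 + 5330.52 = 9007.61.
Reliability = 9007.61 / 10105.6 = 0.8913.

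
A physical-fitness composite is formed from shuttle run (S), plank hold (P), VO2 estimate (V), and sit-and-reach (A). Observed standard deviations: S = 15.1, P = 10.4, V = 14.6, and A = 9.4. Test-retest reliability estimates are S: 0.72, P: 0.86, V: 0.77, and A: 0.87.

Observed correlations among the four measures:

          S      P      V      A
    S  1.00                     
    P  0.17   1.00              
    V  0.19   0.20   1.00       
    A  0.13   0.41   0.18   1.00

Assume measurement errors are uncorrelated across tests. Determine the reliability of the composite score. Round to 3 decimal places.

0.861

Var(S+P+V+A) = 15.1² + 10.4² + 14.6² + 9.4² + 2·[15.1·10.4·0.17 + 15.1·14.6·0.19 + 15.1·9.4·0.13 + 10.4·14.6·0.20 + 10.4·9.4·0.41 + 14.6·9.4·0.18] = 637.69 + 364.378 = 1002.07.
Under uncorrelated errors the observed covariances equal the true-score covariances, so only the own-variance terms attenuate.
True-score variance = [15.1²·0.72 + 10.4²·0.86 + 14.6²·0.77 + 9.4²·0.87] + 364.378 = 498.191 + 364.378 = 862.57.
Reliability = 862.57 / 1002.07 = 0.861.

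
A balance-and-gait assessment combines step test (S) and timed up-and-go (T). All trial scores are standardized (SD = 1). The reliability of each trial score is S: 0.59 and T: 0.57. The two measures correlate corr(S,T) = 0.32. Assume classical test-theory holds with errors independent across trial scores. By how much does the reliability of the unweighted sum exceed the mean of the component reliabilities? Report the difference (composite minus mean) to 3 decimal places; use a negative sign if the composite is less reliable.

0.102

Var(sum) = 2 + 0.64 = 2.64; true-score variance = 1.16 + 0.64 = 1.8; composite reliability = 0.6818.
Mean component reliability = 0.5800.
Difference = 0.6818 − 0.5800 = 0.102.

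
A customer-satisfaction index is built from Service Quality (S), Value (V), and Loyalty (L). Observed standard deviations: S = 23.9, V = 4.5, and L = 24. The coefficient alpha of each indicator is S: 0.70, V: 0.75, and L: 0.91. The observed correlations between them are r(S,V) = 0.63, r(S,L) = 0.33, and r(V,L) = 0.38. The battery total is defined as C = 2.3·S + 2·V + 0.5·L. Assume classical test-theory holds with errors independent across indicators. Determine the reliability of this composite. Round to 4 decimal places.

0.7858

Var(C) = 2.3²·23.9² + 2²·4.5² + 0.5²·24² + 2·[4.6·23.9·4.5·0.63 + 1.15·23.9·24·0.33 + 4.5·24·0.38] = 3246.7 + 1140.8 = 4387.5.
With uncorrelated errors the cross-covariances are all true-score covariance, so they carry over unchanged; only the diagonal terms shrink to ρᵢσᵢ².
True-score variance = [2.3²·23.9²·0.70 + 2²·4.5²·0.75 + 0.5²·24²·0.91] + 1140.8 = 2306.98 + 1140.8 = 3447.78.
Reliability = 3447.78 / 4387.5 = 0.7858.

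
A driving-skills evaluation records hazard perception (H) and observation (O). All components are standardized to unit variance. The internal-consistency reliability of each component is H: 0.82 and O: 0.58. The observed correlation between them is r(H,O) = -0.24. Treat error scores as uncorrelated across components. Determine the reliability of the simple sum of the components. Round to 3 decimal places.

0.605

Var(H+O) = 2 + 2·[(-0.24)] = 2 − 0.48 = 1.52.
Because errors are independent across components, Cov(Tᵢ,Tⱼ) = Cov(Xᵢ,Xⱼ); the off-diagonal part of the true-score variance is the same as above.
True-score variance = [0.82 + 0.58] − 0.48 = 1.4 − 0.48 = 0.92.
Reliability = 0.92 / 1.52 = 0.605.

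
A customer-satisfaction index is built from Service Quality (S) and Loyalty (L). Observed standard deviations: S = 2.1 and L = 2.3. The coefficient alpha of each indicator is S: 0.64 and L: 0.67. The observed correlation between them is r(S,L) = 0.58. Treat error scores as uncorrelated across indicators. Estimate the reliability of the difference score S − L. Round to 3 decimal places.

Var(S−L) = 2.1² + 2.3² − 2·2.1·2.3·0.58 = 9.7 − 5.6028 = 4.0972.
Under uncorrelated errors the observed covariances equal the true-score covariances, so only the own-variance terms attenuate.
True-score variance = [2.1²·0.64 + 2.3²·0.67] − 5.6028 = 6.3667 − 5.6028 = 0.7639.
Reliability = 0.7639 / 4.0972 = 0.186.

0.186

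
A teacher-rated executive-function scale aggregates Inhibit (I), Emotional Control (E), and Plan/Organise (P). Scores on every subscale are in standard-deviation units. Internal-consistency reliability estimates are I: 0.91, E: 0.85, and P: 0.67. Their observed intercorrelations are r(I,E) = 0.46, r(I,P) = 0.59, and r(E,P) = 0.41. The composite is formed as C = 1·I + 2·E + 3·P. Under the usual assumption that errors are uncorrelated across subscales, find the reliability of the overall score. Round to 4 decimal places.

0.8494

Var(C) = 1 + 2² + 3² + 2·[2·0.46 + 3·0.59 + 6·0.41] = 14 + 10.3 = 24.3.
Because errors are independent across components, Cov(Tᵢ,Tⱼ) = Cov(Xᵢ,Xⱼ); the off-diagonal part of the true-score variance is the same as above.
True-score variance = [0.91 + 2²·0.85 + 3²·0.67] + 10.3 = 10.34 + 10.3 = 20.64.
Reliability = 20.64 / 24.3 = 0.8494.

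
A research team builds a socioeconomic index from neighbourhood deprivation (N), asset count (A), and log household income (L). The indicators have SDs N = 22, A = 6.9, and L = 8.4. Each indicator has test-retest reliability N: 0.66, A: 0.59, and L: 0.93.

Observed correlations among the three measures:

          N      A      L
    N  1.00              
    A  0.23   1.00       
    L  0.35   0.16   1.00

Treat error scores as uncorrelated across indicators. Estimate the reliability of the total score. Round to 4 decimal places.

Var(N+A+L) = 22² + 6.9² + 8.4² + 2·[22·6.9·0.23 + 22·8.4·0.35 + 6.9·8.4·0.16] = 602.17 + 217.735 = 819.905.
Because errors are independent across components, Cov(Tᵢ,Tⱼ) = Cov(Xᵢ,Xⱼ); the off-diagonal part of the true-score variance is the same as above.
True-score variance = [22²·0.66 + 6.9²·0.59 + 8.4²·0.93] + 217.735 = 413.151 + 217.735 = 630.886.
Reliability = 630.886 / 819.905 = 0.7695.

0.7695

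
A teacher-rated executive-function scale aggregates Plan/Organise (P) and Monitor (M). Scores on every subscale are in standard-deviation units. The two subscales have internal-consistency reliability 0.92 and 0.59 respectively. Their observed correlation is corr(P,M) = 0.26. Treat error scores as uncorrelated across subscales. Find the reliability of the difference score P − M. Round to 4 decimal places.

0.6689

Var(P−M) = 1 + 1 − 2·0.26 = 2 − 0.52 = 1.48.
Because errors are independent across components, Cov(Tᵢ,Tⱼ) = Cov(Xᵢ,Xⱼ); the off-diagonal part of the true-score variance is the same as above.
True-score variance = [0.92 + 0.59] − 0.52 = 1.51 − 0.52 = 0.99.
Reliability = 0.99 / 1.48 = 0.6689.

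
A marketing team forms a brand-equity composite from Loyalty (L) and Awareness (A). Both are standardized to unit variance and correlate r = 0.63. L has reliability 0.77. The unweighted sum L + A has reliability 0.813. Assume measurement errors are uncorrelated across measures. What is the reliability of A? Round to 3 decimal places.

Var(L+A) = 2 + 2·0.63 = 3.260.
True-score variance = ρ_L + ρ_A + 2·0.63, so 0.813 = (0.77 + ρ_A + 1.26) / 3.260.
ρ_A = 0.813·3.260 − 0.77 − 1.26 = 0.620.

0.620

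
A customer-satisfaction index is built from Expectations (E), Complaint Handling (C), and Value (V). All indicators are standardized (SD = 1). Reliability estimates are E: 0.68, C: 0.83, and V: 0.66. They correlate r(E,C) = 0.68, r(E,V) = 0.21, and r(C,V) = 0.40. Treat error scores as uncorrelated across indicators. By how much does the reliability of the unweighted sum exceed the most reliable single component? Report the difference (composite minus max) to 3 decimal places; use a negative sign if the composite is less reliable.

0.021

Var(sum) = 3 + 2.58 = 5.58; true-score variance = 2.17 + 2.58 = 4.75; composite reliability = 0.8513.
Max component reliability = 0.8300.
Difference = 0.8513 − 0.8300 = 0.021.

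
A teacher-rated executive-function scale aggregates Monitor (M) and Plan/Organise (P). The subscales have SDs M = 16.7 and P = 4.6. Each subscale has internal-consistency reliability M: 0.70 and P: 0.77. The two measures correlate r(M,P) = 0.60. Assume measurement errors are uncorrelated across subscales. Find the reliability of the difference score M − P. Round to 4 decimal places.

0.5741

Var(M−P) = 16.7² + 4.6² − 2·16.7·4.6·0.60 = 300.05 − 92.184 = 207.866.
Because errors are independent across components, Cov(Tᵢ,Tⱼ) = Cov(Xᵢ,Xⱼ); the off-diagonal part of the true-score variance is the same as above.
True-score variance = [16.7²·0.70 + 4.6²·0.77] − 92.184 = 211.516 − 92.184 = 119.332.
Reliability = 119.332 / 207.866 = 0.5741.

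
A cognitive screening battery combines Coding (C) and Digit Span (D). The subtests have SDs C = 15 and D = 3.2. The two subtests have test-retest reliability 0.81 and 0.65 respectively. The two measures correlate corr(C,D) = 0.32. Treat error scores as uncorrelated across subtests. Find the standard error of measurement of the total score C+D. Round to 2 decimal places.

6.81

Var(total) = 235.24 + 30.72 = 265.96.
True-score variance = 188.906 + 30.72 = 219.626, so reliability = 0.8258.
Error variance = 265.96 − 219.626 = 46.334; SEM = √46.334 = 6.81.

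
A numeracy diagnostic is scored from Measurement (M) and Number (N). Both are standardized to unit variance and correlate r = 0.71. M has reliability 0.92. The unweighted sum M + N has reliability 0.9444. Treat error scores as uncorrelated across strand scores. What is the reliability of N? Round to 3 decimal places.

Var(M+N) = 2 + 2·0.71 = 3.420.
True-score variance = ρ_M + ρ_N + 2·0.71, so 0.9444 = (0.92 + ρ_N + 1.42) / 3.420.
ρ_N = 0.9444·3.420 − 0.92 − 1.42 = 0.890.

0.890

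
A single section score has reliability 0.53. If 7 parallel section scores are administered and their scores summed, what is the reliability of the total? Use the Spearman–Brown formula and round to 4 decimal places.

0.8876

ρ_k = kρ / (1 + (k−1)ρ) = 7·0.53 / (1 + 6·0.53) = 3.710 / 4.180 = 0.8876.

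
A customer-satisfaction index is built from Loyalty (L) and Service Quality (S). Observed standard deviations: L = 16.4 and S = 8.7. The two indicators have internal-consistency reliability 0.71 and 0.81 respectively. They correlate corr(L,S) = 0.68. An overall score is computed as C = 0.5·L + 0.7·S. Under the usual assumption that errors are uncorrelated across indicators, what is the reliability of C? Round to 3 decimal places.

0.846

Var(C) = 0.5²·16.4² + 0.7²·8.7² + 2·[0.35·16.4·8.7·0.68] = 104.328 + 67.9157 = 172.244.
Because errors are independent across components, Cov(Tᵢ,Tⱼ) = Cov(Xᵢ,Xⱼ); the off-diagonal part of the true-score variance is the same as above.
True-score variance = [0.5²·16.4²·0.71 + 0.7²·8.7²·0.81] + 67.9157 = 77.7818 + 67.9157 = 145.697.
Reliability = 145.697 / 172.244 = 0.846.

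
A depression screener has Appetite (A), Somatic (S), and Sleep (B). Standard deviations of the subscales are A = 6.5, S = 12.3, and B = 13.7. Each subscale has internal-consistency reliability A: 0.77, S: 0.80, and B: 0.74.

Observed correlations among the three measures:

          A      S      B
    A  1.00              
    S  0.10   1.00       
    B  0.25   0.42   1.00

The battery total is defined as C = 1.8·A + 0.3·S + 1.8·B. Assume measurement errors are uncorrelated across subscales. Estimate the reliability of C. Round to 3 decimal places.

Var(C) = 1.8²·6.5² + 0.3²·12.3² + 1.8²·13.7² + 2·[0.54·6.5·12.3·0.10 + 3.24·6.5·13.7·0.25 + 0.54·12.3·13.7·0.42] = 758.622 + 229.332 = 987.953.
Under uncorrelated errors the observed covariances equal the true-score covariances, so only the own-variance terms attenuate.
True-score variance = [1.8²·6.5²·0.77 + 0.3²·12.3²·0.80 + 1.8²·13.7²·0.74] + 229.332 = 566.304 + 229.332 = 795.635.
Reliability = 795.635 / 987.953 = 0.805.

0.805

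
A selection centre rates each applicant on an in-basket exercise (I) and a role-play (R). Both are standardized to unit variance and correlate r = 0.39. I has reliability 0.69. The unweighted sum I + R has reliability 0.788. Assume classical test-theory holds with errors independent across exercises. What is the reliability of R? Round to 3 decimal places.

0.721

Var(I+R) = 2 + 2·0.39 = 2.780.
True-score variance = ρ_I + ρ_R + 2·0.39, so 0.788 = (0.69 + ρ_R + 0.78) / 2.780.
ρ_R = 0.788·2.780 − 0.69 − 0.78 = 0.721.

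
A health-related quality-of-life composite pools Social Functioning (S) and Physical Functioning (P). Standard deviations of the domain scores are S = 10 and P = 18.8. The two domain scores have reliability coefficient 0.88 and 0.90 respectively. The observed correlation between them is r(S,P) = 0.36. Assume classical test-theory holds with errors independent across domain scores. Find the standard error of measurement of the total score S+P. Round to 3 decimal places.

Var(total) = 453.44 + 135.36 = 588.8.
True-score variance = 406.096 + 135.36 = 541.456, so reliability = 0.9196.
Error variance = 588.8 − 541.456 = 47.344; SEM = √47.344 = 6.881.

6.881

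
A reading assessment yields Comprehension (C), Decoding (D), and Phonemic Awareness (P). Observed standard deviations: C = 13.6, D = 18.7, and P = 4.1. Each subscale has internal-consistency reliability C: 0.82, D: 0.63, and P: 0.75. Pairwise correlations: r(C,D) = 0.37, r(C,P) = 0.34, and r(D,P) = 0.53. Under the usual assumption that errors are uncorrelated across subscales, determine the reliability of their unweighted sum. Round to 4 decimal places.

0.8057

Var(C+D+P) = 13.6² + 18.7² + 4.1² + 2·[13.6·18.7·0.37 + 13.6·4.1·0.34 + 18.7·4.1·0.53] = 551.46 + 307.384 = 858.844.
With uncorrelated errors the cross-covariances are all true-score covariance, so they carry over unchanged; only the diagonal terms shrink to ρᵢσᵢ².
True-score variance = [13.6²·0.82 + 18.7²·0.63 + 4.1²·0.75] + 307.384 = 384.579 + 307.384 = 691.963.
Reliability = 691.963 / 858.844 = 0.8057.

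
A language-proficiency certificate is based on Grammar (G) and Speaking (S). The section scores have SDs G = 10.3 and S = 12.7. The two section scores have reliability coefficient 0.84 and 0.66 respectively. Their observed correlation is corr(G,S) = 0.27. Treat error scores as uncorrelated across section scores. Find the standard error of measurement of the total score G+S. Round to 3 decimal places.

Var(total) = 267.38 + 70.6374 = 338.017.
True-score variance = 195.567 + 70.6374 = 266.204, so reliability = 0.7875.
Error variance = 338.017 − 266.204 = 71.813; SEM = √71.813 = 8.474.

8.474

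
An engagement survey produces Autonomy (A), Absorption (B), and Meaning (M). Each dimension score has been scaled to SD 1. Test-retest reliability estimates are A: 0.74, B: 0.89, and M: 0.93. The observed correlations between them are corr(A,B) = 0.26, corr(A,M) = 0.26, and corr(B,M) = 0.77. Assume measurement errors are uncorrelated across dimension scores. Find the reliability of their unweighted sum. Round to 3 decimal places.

0.921

Var(A+B+M) = 3 + 2·[0.26 + 0.26 + 0.77] = 3 + 2.58 = 5.58.
With uncorrelated errors the cross-covariances are all true-score covariance, so they carry over unchanged; only the diagonal terms shrink to ρᵢσᵢ².
True-score variance = [0.74 + 0.89 + 0.93] + 2.58 = 2.56 + 2.58 = 5.14.
Reliability = 5.14 / 5.58 = 0.921.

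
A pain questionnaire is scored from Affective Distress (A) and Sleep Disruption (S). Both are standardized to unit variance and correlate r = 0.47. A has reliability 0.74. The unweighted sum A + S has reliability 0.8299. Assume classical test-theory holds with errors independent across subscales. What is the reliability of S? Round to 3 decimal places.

Var(A+S) = 2 + 2·0.47 = 2.940.
True-score variance = ρ_A + ρ_S + 2·0.47, so 0.8299 = (0.74 + ρ_S + 0.94) / 2.940.
ρ_S = 0.8299·2.940 − 0.74 − 0.94 = 0.760.

0.760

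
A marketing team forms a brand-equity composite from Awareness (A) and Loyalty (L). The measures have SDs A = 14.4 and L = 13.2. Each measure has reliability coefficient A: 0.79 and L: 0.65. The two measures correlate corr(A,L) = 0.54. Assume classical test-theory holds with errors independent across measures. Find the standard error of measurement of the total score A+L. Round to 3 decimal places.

Var(total) = 381.6 + 205.286 = 586.886.
True-score variance = 277.07 + 205.286 = 482.357, so reliability = 0.8219.
Error variance = 586.886 − 482.357 = 104.53; SEM = √104.53 = 10.224.

10.224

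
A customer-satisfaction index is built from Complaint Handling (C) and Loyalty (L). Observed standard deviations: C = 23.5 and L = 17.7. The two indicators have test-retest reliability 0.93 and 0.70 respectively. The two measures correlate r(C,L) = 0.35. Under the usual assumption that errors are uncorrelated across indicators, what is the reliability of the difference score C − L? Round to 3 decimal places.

0.769

Var(C−L) = 23.5² + 17.7² − 2·23.5·17.7·0.35 = 865.54 − 291.165 = 574.375.
With uncorrelated errors the cross-covariances are all true-score covariance, so they carry over unchanged; only the diagonal terms shrink to ρᵢσᵢ².
True-score variance = [23.5²·0.93 + 17.7²·0.70] − 291.165 = 732.895 − 291.165 = 441.731.
Reliability = 441.731 / 574.375 = 0.769.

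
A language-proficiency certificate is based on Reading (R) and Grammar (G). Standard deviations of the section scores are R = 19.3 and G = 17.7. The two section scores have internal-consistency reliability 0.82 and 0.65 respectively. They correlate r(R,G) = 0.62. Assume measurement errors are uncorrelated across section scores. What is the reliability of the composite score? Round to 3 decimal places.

Var(R+G) = 19.3² + 17.7² + 2·[19.3·17.7·0.62] = 685.78 + 423.596 = 1109.38.
With uncorrelated errors the cross-covariances are all true-score covariance, so they carry over unchanged; only the diagonal terms shrink to ρᵢσᵢ².
True-score variance = [19.3²·0.82 + 17.7²·0.65] + 423.596 = 509.08 + 423.596 = 932.677.
Reliability = 932.677 / 1109.38 = 0.841.

0.841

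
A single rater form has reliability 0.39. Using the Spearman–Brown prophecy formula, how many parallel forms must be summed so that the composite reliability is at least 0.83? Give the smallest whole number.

k ≥ ρ*(1−ρ₁)/(ρ₁(1−ρ*)) = 0.83·0.61 / (0.39·0.17) = 7.637.
Smallest integer k = 8.

8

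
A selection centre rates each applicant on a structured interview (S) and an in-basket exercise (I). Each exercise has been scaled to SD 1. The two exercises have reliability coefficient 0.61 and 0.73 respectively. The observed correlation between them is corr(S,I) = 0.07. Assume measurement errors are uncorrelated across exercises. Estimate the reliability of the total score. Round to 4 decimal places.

Var(S+I) = 2 + 2·[0.07] = 2 + 0.14 = 2.14.
Under uncorrelated errors the observed covariances equal the true-score covariances, so only the own-variance terms attenuate.
True-score variance = [0.61 + 0.73] + 0.14 = 1.34 + 0.14 = 1.48.
Reliability = 1.48 / 2.14 = 0.6916.

0.6916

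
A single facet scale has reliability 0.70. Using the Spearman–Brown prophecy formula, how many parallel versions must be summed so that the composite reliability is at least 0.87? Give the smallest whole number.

3

k ≥ ρ*(1−ρ₁)/(ρ₁(1−ρ*)) = 0.87·0.30 / (0.70·0.13) = 2.868.
Smallest integer k = 3.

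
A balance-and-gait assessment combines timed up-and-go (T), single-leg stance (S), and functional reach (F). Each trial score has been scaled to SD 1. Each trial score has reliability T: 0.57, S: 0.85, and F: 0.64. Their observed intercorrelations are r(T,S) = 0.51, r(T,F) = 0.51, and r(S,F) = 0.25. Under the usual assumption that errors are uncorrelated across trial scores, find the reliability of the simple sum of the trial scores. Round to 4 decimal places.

Var(T+S+F) = 3 + 2·[0.51 + 0.51 + 0.25] = 3 + 2.54 = 5.54.
Because errors are independent across components, Cov(Tᵢ,Tⱼ) = Cov(Xᵢ,Xⱼ); the off-diagonal part of the true-score variance is the same as above.
True-score variance = [0.57 + 0.85 + 0.64] + 2.54 = 2.06 + 2.54 = 4.6.
Reliability = 4.6 / 5.54 = 0.8303.

0.8303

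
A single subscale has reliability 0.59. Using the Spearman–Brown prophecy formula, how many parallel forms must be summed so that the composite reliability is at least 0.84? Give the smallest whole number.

k ≥ ρ*(1−ρ₁)/(ρ₁(1−ρ*)) = 0.84·0.41 / (0.59·0.16) = 3.648.
Smallest integer k = 4.

4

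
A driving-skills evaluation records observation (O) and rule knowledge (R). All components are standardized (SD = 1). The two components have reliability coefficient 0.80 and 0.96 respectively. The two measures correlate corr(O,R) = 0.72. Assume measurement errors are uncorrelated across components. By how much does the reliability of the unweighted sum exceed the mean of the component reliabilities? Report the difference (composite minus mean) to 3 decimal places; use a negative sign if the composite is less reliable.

0.050

Var(sum) = 2 + 1.44 = 3.44; true-score variance = 1.76 + 1.44 = 3.2; composite reliability = 0.9302.
Mean component reliability = 0.8800.
Difference = 0.9302 − 0.8800 = 0.050.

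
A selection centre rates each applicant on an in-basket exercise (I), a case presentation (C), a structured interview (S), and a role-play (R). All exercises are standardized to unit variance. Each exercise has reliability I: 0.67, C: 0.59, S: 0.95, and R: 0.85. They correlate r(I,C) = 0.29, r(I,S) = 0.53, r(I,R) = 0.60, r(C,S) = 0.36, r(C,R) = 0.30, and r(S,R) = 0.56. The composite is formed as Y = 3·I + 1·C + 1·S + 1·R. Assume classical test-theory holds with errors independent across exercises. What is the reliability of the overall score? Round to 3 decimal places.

Var(Y) = 3² + 1 + 1 + 1 + 2·[3·0.29 + 3·0.53 + 3·0.60 + 0.36 + 0.30 + 0.56] = 12 + 10.96 = 22.96.
With uncorrelated errors the cross-covariances are all true-score covariance, so they carry over unchanged; only the diagonal terms shrink to ρᵢσᵢ².
True-score variance = [3²·0.67 + 0.59 + 0.95 + 0.85] + 10.96 = 8.42 + 10.96 = 19.38.
Reliability = 19.38 / 22.96 = 0.844.

0.844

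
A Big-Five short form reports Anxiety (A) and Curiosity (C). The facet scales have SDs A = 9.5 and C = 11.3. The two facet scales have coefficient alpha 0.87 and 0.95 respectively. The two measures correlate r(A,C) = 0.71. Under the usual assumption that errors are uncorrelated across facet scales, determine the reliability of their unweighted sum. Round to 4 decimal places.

Var(A+C) = 9.5² + 11.3² + 2·[9.5·11.3·0.71] = 217.94 + 152.437 = 370.377.
With uncorrelated errors the cross-covariances are all true-score covariance, so they carry over unchanged; only the diagonal terms shrink to ρᵢσᵢ².
True-score variance = [9.5²·0.87 + 11.3²·0.95] + 152.437 = 199.823 + 152.437 = 352.26.
Reliability = 352.26 / 370.377 = 0.9511.

0.9511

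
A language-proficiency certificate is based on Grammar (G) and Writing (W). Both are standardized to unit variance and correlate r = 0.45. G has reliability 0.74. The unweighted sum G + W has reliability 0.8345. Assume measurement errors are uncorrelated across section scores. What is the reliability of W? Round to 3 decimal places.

0.780

Var(G+W) = 2 + 2·0.45 = 2.900.
True-score variance = ρ_G + ρ_W + 2·0.45, so 0.8345 = (0.74 + ρ_W + 0.90) / 2.900.
ρ_W = 0.8345·2.900 − 0.74 − 0.90 = 0.780.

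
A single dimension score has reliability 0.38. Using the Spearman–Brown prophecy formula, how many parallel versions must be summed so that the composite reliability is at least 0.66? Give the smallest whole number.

4

k ≥ ρ*(1−ρ₁)/(ρ₁(1−ρ*)) = 0.66·0.62 / (0.38·0.34) = 3.167.
Smallest integer k = 4.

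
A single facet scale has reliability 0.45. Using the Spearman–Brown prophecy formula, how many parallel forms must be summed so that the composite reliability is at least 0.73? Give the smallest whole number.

k ≥ ρ*(1−ρ₁)/(ρ₁(1−ρ*)) = 0.73·0.55 / (0.45·0.27) = 3.305.
Smallest integer k = 4.

4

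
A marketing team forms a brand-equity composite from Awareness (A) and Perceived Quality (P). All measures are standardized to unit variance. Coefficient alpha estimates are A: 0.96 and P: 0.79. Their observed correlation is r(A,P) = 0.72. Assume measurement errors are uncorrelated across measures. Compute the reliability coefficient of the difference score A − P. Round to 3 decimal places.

0.554

Var(A−P) = 1 + 1 − 2·0.72 = 2 − 1.44 = 0.56.
Because errors are independent across components, Cov(Tᵢ,Tⱼ) = Cov(Xᵢ,Xⱼ); the off-diagonal part of the true-score variance is the same as above.
True-score variance = [0.96 + 0.79] − 1.44 = 1.75 − 1.44 = 0.31.
Reliability = 0.31 / 0.56 = 0.554.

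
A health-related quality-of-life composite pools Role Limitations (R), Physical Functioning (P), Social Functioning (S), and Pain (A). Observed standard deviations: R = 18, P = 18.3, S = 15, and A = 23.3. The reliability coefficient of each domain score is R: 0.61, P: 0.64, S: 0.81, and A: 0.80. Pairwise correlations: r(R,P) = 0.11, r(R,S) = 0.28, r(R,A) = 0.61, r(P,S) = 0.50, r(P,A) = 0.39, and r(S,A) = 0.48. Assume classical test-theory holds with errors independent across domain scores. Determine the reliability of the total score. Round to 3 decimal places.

Var(R+P+S+A) = 18² + 18.3² + 15² + 23.3² + 2·[18·18.3·0.11 + 18·15·0.28 + 18·23.3·0.61 + 18.3·15·0.50 + 18.3·23.3·0.39 + 15·23.3·0.48] = 1426.78 + 1677.94 = 3104.72.
Because errors are independent across components, Cov(Tᵢ,Tⱼ) = Cov(Xᵢ,Xⱼ); the off-diagonal part of the true-score variance is the same as above.
True-score variance = [18²·0.61 + 18.3²·0.64 + 15²·0.81 + 23.3²·0.80] + 1677.94 = 1028.53 + 1677.94 = 2706.47.
Reliability = 2706.47 / 3104.72 = 0.872.

0.872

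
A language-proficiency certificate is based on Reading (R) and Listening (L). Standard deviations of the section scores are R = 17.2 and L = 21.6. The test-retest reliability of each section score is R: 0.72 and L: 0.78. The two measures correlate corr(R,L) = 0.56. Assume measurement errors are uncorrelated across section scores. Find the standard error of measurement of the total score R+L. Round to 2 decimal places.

Var(total) = 762.4 + 416.102 = 1178.5.
True-score variance = 576.922 + 416.102 = 993.024, so reliability = 0.8426.
Error variance = 1178.5 − 993.024 = 185.478; SEM = √185.478 = 13.62.

13.62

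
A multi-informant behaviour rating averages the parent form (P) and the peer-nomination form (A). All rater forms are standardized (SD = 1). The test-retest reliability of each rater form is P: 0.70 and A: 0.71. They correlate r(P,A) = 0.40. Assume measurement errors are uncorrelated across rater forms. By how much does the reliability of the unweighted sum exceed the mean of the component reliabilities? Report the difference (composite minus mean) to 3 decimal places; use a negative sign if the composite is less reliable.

Var(sum) = 2 + 0.8 = 2.8; true-score variance = 1.41 + 0.8 = 2.21; composite reliability = 0.7893.
Mean component reliability = 0.7050.
Difference = 0.7893 − 0.7050 = 0.084.

0.084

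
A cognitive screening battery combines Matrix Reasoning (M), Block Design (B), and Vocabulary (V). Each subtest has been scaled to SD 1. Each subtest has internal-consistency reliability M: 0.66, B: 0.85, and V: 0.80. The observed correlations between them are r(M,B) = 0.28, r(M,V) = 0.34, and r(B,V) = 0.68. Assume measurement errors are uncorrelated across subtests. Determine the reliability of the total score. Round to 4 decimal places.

Var(M+B+V) = 3 + 2·[0.28 + 0.34 + 0.68] = 3 + 2.6 = 5.6.
Because errors are independent across components, Cov(Tᵢ,Tⱼ) = Cov(Xᵢ,Xⱼ); the off-diagonal part of the true-score variance is the same as above.
True-score variance = [0.66 + 0.85 + 0.80] + 2.6 = 2.31 + 2.6 = 4.91.
Reliability = 4.91 / 5.6 = 0.8768.

0.8768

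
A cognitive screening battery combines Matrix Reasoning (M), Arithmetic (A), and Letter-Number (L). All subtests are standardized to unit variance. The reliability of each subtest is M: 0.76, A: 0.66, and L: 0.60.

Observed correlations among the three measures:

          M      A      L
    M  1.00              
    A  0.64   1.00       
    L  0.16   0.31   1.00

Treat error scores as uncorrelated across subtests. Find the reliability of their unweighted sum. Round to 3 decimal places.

Var(M+A+L) = 3 + 2·[0.64 + 0.16 + 0.31] = 3 + 2.22 = 5.22.
With uncorrelated errors the cross-covariances are all true-score covariance, so they carry over unchanged; only the diagonal terms shrink to ρᵢσᵢ².
True-score variance = [0.76 + 0.66 + 0.60] + 2.22 = 2.02 + 2.22 = 4.24.
Reliability = 4.24 / 5.22 = 0.812.

0.812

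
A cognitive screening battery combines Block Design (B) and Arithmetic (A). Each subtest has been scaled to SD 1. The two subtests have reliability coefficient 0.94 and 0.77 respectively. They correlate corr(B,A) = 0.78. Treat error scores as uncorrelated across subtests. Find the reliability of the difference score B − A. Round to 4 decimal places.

0.3409

Var(B−A) = 1 + 1 − 2·0.78 = 2 − 1.56 = 0.44.
Under uncorrelated errors the observed covariances equal the true-score covariances, so only the own-variance terms attenuate.
True-score variance = [0.94 + 0.77] − 1.56 = 1.71 − 1.56 = 0.15.
Reliability = 0.15 / 0.44 = 0.3409.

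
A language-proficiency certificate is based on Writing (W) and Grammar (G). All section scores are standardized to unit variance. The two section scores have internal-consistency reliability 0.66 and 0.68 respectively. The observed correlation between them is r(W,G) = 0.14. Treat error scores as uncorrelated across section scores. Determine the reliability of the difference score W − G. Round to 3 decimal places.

Var(W−G) = 1 + 1 − 2·0.14 = 2 − 0.28 = 1.72.
Because errors are independent across components, Cov(Tᵢ,Tⱼ) = Cov(Xᵢ,Xⱼ); the off-diagonal part of the true-score variance is the same as above.
True-score variance = [0.66 + 0.68] − 0.28 = 1.34 − 0.28 = 1.06.
Reliability = 1.06 / 1.72 = 0.616.

0.616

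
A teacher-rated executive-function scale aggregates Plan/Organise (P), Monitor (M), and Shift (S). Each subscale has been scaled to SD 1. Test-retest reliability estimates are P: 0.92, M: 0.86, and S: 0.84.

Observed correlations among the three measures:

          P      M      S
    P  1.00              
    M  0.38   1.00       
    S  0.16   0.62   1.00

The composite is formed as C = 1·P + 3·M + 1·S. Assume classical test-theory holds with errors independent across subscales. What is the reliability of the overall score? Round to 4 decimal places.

Var(C) = 1 + 3² + 1 + 2·[3·0.38 + 0.16 + 3·0.62] = 11 + 6.32 = 17.32.
With uncorrelated errors the cross-covariances are all true-score covariance, so they carry over unchanged; only the diagonal terms shrink to ρᵢσᵢ².
True-score variance = [0.92 + 3²·0.86 + 0.84] + 6.32 = 9.5 + 6.32 = 15.82.
Reliability = 15.82 / 17.32 = 0.9134.

0.9134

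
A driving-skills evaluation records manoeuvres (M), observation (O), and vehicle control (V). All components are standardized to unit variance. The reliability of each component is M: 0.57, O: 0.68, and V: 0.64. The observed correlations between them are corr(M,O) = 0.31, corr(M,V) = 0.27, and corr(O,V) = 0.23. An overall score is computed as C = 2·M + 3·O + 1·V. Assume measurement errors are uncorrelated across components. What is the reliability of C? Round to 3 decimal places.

Var(C) = 2² + 3² + 1 + 2·[6·0.31 + 2·0.27 + 3·0.23] = 14 + 6.18 = 20.18.
Under uncorrelated errors the observed covariances equal the true-score covariances, so only the own-variance terms attenuate.
True-score variance = [2²·0.57 + 3²·0.68 + 0.64] + 6.18 = 9.04 + 6.18 = 15.22.
Reliability = 15.22 / 20.18 = 0.754.

0.754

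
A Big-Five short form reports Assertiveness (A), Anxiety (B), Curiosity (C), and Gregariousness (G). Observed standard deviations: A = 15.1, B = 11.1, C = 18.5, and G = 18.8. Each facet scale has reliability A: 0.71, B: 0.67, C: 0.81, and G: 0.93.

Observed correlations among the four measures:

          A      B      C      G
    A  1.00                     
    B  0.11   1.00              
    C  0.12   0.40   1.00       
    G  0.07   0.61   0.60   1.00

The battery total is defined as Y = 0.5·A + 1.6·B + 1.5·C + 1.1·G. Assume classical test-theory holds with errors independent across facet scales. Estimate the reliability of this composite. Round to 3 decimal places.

Var(Y) = 0.5²·15.1² + 1.6²·11.1² + 1.5²·18.5² + 1.1²·18.8² + 2·[0.8·15.1·11.1·0.11 + 0.75·15.1·18.5·0.12 + 0.55·15.1·18.8·0.07 + 2.4·11.1·18.5·0.40 + 1.76·11.1·18.8·0.61 + 1.65·18.5·18.8·0.60] = 1570.15 + 1632.63 = 3202.78.
With uncorrelated errors the cross-covariances are all true-score covariance, so they carry over unchanged; only the diagonal terms shrink to ρᵢσᵢ².
True-score variance = [0.5²·15.1²·0.71 + 1.6²·11.1²·0.67 + 1.5²·18.5²·0.81 + 1.1²·18.8²·0.93] + 1632.63 = 1273.28 + 1632.63 = 2905.91.
Reliability = 2905.91 / 3202.78 = 0.907.

0.907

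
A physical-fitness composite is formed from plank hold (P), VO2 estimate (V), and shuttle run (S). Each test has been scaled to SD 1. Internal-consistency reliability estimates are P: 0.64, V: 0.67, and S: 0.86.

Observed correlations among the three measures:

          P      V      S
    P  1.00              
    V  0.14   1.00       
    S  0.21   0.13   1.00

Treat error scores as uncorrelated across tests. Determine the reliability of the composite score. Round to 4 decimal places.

0.7904

Var(P+V+S) = 3 + 2·[0.14 + 0.21 + 0.13] = 3 + 0.96 = 3.96.
Under uncorrelated errors the observed covariances equal the true-score covariances, so only the own-variance terms attenuate.
True-score variance = [0.64 + 0.67 + 0.86] + 0.96 = 2.17 + 0.96 = 3.13.
Reliability = 3.13 / 3.96 = 0.7904.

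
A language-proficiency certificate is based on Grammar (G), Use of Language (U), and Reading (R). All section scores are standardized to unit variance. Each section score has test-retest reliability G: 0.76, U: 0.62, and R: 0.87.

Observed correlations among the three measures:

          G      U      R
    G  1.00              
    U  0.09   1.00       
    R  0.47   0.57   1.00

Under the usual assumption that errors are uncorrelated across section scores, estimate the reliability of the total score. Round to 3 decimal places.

Var(G+U+R) = 3 + 2·[0.09 + 0.47 + 0.57] = 3 + 2.26 = 5.26.
With uncorrelated errors the cross-covariances are all true-score covariance, so they carry over unchanged; only the diagonal terms shrink to ρᵢσᵢ².
True-score variance = [0.76 + 0.62 + 0.87] + 2.26 = 2.25 + 2.26 = 4.51.
Reliability = 4.51 / 5.26 = 0.857.

0.857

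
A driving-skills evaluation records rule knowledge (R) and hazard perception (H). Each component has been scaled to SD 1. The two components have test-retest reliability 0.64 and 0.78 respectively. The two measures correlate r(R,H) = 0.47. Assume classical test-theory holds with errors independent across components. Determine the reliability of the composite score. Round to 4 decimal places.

Var(R+H) = 2 + 2·[0.47] = 2 + 0.94 = 2.94.
With uncorrelated errors the cross-covariances are all true-score covariance, so they carry over unchanged; only the diagonal terms shrink to ρᵢσᵢ².
True-score variance = [0.64 + 0.78] + 0.94 = 1.42 + 0.94 = 2.36.
Reliability = 2.36 / 2.94 = 0.8027.

0.8027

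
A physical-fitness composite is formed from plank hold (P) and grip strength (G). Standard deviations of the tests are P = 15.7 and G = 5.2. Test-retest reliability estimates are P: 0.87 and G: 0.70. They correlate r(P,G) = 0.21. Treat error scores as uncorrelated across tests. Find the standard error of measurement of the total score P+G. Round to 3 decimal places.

6.337

Var(total) = 273.53 + 34.2888 = 307.819.
True-score variance = 233.374 + 34.2888 = 267.663, so reliability = 0.8695.
Error variance = 307.819 − 267.663 = 40.1557; SEM = √40.1557 = 6.337.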